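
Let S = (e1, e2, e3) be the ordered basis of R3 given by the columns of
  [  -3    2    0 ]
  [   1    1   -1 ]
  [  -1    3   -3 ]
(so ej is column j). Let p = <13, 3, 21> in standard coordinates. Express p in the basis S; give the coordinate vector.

<-3, 2, -4>

[p]_S is the unique c with M c = p, where M has columns e1, ..., e3.
Gaussian elimination on [M | p] yields c = (-3, 2, -4).
Check: -3e1 + 2e2 - 4e3 = <13, 3, 21>.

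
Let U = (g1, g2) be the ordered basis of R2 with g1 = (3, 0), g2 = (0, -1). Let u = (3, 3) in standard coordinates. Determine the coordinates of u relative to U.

(1, -3)

Write u = c_1 g1 + c_2 g2 and solve for the c_i.
System: 3c_1 + 0c_2 = 3, 0c_1 - c_2 = 3; solving gives c_1 = 1, c_2 = -3.
Check: g1 - 3g2 = (3, 3).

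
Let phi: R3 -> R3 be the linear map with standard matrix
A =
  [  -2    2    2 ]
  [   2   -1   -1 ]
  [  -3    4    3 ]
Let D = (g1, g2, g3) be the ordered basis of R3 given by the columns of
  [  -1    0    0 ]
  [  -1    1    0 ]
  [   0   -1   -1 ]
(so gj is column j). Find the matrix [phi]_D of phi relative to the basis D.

The j-th column of [phi]_D is [phi(gj)]_D.
phi(g1) = A g1 = (0, -1, -1) = 0·g1 - g2 + 2g3, so column 1 is (0, -1, 2).
Repeating for g2, g3 and assembling the columns gives [[0, 0, 2], [-1, 0, 3], [2, -1, 0]].

[[0, 0, 2], [-1, 0, 3], [2, -1, 0]]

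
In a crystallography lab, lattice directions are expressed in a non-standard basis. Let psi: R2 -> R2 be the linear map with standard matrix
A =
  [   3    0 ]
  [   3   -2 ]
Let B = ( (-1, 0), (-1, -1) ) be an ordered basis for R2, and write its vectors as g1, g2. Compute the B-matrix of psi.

Let P have columns g1, g2. Then [psi]_B = P^(-1) A P.
Here det P = 1, so P^(-1) is integer; computing A P first and then P^(-1)(A P) gives [[0, 2], [3, 1]].

[[0, 2], [3, 1]]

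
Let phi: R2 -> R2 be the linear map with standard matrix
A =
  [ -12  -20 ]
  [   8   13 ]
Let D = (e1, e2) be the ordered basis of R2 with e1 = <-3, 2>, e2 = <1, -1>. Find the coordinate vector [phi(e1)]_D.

<2, 2>

Column 1 of [phi]_D is the D-coordinate vector of phi(e1).
In standard coordinates phi(e1) = A e1 = <-4, 2>.
Converting to D: <-4, 2> = 2e1 + 2e2, so the coordinate vector is <2, 2>.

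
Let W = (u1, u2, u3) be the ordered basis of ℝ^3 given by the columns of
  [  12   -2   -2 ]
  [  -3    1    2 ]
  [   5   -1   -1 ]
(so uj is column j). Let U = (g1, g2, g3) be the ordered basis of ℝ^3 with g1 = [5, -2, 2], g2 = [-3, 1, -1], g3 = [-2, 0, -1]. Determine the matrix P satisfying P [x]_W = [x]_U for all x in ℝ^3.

Take x = uj: its W-coordinates are the j-th standard unit vector, so P e_j — column j of P — equals [uj]_U.
u1 = g1 - g2 - 2g3, giving column 1 = [1, -1, -2]; repeating for each j gives P = [[1, -1, -2], [-1, -1, -2], [-2, 0, -1]].

[[1, -1, -2], [-1, -1, -2], [-2, 0, -1]]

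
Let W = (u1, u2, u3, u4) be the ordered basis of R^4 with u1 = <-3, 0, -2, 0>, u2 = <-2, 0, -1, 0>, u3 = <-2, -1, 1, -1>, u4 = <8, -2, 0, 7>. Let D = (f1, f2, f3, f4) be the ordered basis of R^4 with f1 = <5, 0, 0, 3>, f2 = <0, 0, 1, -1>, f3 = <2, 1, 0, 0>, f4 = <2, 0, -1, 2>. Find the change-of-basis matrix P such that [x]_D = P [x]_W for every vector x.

[[-1, 0, 0, 2], [-1, -2, 1, 1], [0, 0, -1, -2], [1, -1, 0, 1]]

Take x = uj: its W-coordinates are the j-th standard unit vector, so P e_j — column j of P — equals [uj]_D.
u1 = -f1 - f2 + 0·f3 + f4, giving column 1 = <-1, -1, 0, 1>; repeating for each j gives P = [[-1, 0, 0, 2], [-1, -2, 1, 1], [0, 0, -1, -2], [1, -1, 0, 1]].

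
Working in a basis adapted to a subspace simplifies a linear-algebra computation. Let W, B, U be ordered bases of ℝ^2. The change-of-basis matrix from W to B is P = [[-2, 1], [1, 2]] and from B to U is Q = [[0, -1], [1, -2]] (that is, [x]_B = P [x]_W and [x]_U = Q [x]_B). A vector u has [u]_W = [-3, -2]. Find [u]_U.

First [u]_B = P [u]_W = [4, -7].
Then [u]_U = Q [u]_B = [7, 18].

[7, 18]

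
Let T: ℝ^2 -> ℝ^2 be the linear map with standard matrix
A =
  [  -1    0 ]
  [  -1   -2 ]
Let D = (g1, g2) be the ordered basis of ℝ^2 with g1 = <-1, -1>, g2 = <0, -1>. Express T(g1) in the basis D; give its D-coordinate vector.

<-1, -2>

Column 1 of [T]_D is the D-coordinate vector of T(g1).
In standard coordinates T(g1) = A g1 = <1, 3>.
Converting to D: <1, 3> = -g1 - 2g2, so the coordinate vector is <-1, -2>.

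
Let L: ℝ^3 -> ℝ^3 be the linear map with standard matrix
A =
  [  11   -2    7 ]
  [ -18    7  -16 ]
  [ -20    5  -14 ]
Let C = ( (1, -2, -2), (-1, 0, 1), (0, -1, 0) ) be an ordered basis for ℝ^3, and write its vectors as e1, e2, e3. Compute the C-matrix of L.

The j-th column of [L]_C is [L(ej)]_C.
L(e1) = A e1 = (1, 0, -2) = e1 + 0·e2 - 2e3, so column 1 is (1, 0, -2).
Repeating for e2, e3 and assembling the columns gives [[1, -2, 3], [0, 2, 1], [-2, 2, 1]].

[[1, -2, 3], [0, 2, 1], [-2, 2, 1]]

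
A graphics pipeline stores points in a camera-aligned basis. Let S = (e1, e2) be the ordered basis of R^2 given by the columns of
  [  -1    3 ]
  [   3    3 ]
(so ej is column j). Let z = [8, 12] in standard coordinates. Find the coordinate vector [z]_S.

[z]_S is the unique c with M c = z, where M has columns e1, e2.
System: -c_1 + 3c_2 = 8, 3c_1 + 3c_2 = 12; solving gives c_1 = 1, c_2 = 3.
Check: e1 + 3e2 = [8, 12].

[1, 3]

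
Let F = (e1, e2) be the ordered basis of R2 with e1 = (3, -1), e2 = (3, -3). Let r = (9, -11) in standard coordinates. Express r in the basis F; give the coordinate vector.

[r]_F is the unique c with M c = r, where M has columns e1, e2.
System: 3c_1 + 3c_2 = 9, -c_1 - 3c_2 = -11; solving gives c_1 = -1, c_2 = 4.
Check: -e1 + 4e2 = (9, -11).

(-1, 4)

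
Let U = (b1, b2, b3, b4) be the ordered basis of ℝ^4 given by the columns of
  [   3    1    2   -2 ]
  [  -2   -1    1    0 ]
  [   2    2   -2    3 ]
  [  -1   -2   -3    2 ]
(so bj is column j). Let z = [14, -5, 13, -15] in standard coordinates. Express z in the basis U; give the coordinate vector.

[z]_U is the unique c with M c = z, where M has columns b1, ..., b4.
Row-reducing the augmented matrix [M | z] gives c = (3, 3, 4, 3).
Check: 3b1 + 3b2 + 4b3 + 3b4 = [14, -5, 13, -15].

[3, 3, 4, 3]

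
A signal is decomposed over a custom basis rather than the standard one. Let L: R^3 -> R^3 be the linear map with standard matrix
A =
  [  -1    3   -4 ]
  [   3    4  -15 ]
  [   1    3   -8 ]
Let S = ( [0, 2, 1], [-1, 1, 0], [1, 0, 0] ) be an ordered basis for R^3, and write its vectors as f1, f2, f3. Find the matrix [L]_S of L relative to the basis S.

The j-th column of [L]_S is [L(fj)]_S.
L(f1) = A f1 = [2, -7, -2] = -2f1 - 3f2 - f3, so column 1 is [-2, -3, -1].
Repeating for f2, f3 and assembling the columns gives [[-2, 2, 1], [-3, -3, 1], [-1, 1, 0]].

[[-2, 2, 1], [-3, -3, 1], [-1, 1, 0]]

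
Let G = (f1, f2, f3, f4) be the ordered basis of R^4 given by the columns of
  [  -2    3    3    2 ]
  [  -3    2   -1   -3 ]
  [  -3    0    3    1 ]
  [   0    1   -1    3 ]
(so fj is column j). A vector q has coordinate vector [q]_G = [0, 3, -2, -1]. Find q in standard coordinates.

[1, 11, -7, 2]

By definition q = 0·f1 + 3f2 - 2f3 - f4.
Summing componentwise gives [1, 11, -7, 2].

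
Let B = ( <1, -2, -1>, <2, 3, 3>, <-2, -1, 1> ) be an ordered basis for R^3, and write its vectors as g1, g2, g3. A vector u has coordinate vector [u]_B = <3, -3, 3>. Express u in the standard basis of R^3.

By definition u = 3g1 - 3g2 + 3g3.
Summing componentwise gives <-9, -18, -9>.

<-9, -18, -9>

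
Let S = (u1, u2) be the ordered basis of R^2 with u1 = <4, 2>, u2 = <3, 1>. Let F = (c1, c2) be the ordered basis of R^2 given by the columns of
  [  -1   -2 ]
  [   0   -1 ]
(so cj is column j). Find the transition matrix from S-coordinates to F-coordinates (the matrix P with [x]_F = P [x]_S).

[[0, -1], [-2, -1]]

Take x = uj: its S-coordinates are the j-th standard unit vector, so P e_j — column j of P — equals [uj]_F.
u1 = 0·c1 - 2c2, giving column 1 = <0, -2>; repeating for each j gives P = [[0, -1], [-2, -1]].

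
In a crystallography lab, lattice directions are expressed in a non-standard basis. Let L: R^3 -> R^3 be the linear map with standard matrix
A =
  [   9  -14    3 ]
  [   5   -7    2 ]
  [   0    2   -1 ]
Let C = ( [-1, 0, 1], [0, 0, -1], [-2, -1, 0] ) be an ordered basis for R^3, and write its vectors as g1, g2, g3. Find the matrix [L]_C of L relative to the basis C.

Let P have columns g1, ..., g3. Then [L]_C = P^(-1) A P.
Here det P = 1, so P^(-1) is integer; computing A P first and then P^(-1)(A P) gives [[0, -1, -2], [1, -2, 0], [3, 2, 3]].

[[0, -1, -2], [1, -2, 0], [3, 2, 3]]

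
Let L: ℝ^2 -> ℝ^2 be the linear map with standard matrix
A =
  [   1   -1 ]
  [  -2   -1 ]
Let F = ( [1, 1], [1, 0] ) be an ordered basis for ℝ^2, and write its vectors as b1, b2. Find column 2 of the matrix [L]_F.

Column 2 of [L]_F is the F-coordinate vector of L(b2).
In standard coordinates L(b2) = A b2 = [1, -2].
Converting to F: [1, -2] = -2b1 + 3b2, so the coordinate vector is [-2, 3].

[-2, 3]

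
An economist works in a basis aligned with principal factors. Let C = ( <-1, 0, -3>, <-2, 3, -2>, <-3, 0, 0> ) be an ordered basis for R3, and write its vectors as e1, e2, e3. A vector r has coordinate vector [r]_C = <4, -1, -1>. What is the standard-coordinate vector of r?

<1, -3, -10>

r = M [r]_C, where M has columns e1, ..., e3.
Carrying out the matrix-vector product, r = <1, -3, -10>.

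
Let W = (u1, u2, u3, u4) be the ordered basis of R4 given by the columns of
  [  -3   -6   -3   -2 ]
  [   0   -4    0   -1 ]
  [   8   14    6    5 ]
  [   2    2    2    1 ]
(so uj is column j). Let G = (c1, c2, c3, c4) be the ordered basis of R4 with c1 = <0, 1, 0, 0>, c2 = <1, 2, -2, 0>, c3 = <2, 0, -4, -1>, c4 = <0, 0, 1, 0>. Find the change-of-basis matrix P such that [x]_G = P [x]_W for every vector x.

Column j of P is [uj]_G, since P maps W-coordinates to G-coordinates.
Expressing u1 in G: u1 = -2c1 + c2 - 2c3 + 2c4, so column 1 of P is <-2, 1, -2, 2>.
Doing the same for each uj gives P = [[-2, 0, -2, -1], [1, -2, 1, 0], [-2, -2, -2, -1], [2, 2, 0, 1]].

[[-2, 0, -2, -1], [1, -2, 1, 0], [-2, -2, -2, -1], [2, 2, 0, 1]]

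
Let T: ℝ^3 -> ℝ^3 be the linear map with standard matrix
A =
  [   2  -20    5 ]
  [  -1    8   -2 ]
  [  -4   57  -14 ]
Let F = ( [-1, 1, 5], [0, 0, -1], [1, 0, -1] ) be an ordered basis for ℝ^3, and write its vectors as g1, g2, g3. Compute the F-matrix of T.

[[-1, 2, 1], [2, -1, -3], [2, -3, -2]]

The j-th column of [T]_F is [T(gj)]_F.
T(g1) = A g1 = [3, -1, -9] = -g1 + 2g2 + 2g3, so column 1 is [-1, 2, 2].
Repeating for g2, g3 and assembling the columns gives [[-1, 2, 1], [2, -1, -3], [2, -3, -2]].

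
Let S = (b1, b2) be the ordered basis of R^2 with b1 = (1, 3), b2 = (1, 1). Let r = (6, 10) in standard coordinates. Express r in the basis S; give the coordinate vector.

(2, 4)

Write r = c_1 b1 + c_2 b2 and solve for the c_i.
System: c_1 + c_2 = 6, 3c_1 + c_2 = 10; solving gives c_1 = 2, c_2 = 4.
Check: 2b1 + 4b2 = (6, 10).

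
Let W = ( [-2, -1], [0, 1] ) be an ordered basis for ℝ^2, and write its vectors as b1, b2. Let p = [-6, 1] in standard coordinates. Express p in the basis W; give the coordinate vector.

[3, 4]

Write p = c_1 b1 + c_2 b2 and solve for the c_i.
System: -2c_1 + 0c_2 = -6, -c_1 + c_2 = 1; solving gives c_1 = 3, c_2 = 4.
Check: 3b1 + 4b2 = [-6, 1].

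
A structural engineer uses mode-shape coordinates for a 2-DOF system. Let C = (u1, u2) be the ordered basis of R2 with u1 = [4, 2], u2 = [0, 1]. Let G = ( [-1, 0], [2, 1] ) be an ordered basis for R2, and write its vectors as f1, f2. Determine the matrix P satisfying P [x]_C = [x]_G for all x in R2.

Column j of P is [uj]_G, since P maps C-coordinates to G-coordinates.
Expressing u1 in G: u1 = 0·f1 + 2f2, so column 1 of P is [0, 2].
Doing the same for each uj gives P = [[0, 2], [2, 1]].

[[0, 2], [2, 1]]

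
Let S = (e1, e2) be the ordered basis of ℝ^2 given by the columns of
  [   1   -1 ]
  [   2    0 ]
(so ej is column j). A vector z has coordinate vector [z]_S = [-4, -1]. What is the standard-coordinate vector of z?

By definition z = -4e1 - e2.
Summing componentwise gives [-3, -8].

[-3, -8]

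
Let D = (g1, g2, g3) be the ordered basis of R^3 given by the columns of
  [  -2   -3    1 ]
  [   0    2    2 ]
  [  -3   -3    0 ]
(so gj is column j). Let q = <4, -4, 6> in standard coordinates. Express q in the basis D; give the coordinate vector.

[q]_D is the unique c with M c = q, where M has columns g1, ..., g3.
Gaussian elimination on [M | q] yields c = (-1, -1, -1).
Check: -g1 - g2 - g3 = <4, -4, 6>.

<-1, -1, -1>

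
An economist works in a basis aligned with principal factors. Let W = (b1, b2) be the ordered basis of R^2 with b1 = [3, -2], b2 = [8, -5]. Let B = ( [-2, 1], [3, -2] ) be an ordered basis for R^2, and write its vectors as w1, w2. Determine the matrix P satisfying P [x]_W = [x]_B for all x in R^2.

Let M have columns bj and N have columns wj. Then for every x, N [x]_B = x = M [x]_W, so P = N^(-1) M.
Since det N = 1, N^(-1) has integer entries; multiplying gives P = [[0, -1], [1, 2]].

[[0, -1], [1, 2]]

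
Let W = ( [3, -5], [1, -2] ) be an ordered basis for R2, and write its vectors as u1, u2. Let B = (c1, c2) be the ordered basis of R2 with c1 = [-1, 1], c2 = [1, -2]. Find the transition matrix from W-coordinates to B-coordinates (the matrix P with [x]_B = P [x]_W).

[[-1, 0], [2, 1]]

Take x = uj: its W-coordinates are the j-th standard unit vector, so P e_j — column j of P — equals [uj]_B.
u1 = -c1 + 2c2, giving column 1 = [-1, 2]; repeating for each j gives P = [[-1, 0], [2, 1]].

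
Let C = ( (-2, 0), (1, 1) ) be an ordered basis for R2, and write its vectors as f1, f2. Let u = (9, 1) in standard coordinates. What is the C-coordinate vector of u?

(-4, 1)

We seek scalars with c_1 f1 + c_2 f2 = u; equivalently solve M c = u where the columns of M are f1, f2.
System: -2c_1 + c_2 = 9, 0c_1 + c_2 = 1; solving gives c_1 = -4, c_2 = 1.
Check: -4f1 + f2 = (9, 1).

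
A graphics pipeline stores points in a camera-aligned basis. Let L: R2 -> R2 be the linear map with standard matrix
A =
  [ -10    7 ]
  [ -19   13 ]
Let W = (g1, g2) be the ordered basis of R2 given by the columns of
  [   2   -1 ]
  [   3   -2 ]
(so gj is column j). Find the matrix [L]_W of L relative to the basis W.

Let P have columns g1, g2. Then [L]_W = P^(-1) A P.
Here det P = -1, so P^(-1) is integer; computing A P first and then P^(-1)(A P) gives [[1, -1], [1, 2]].

[[1, -1], [1, 2]]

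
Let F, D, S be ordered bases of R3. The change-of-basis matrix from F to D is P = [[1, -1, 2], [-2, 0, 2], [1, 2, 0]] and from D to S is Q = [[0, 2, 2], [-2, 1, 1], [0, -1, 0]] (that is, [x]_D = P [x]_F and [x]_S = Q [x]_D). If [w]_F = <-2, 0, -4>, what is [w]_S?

<-12, 14, 4>

Apply P to get D-coordinates <-10, -4, -2>, then Q to get S-coordinates.
The result is [w]_S = <-12, 14, 4>.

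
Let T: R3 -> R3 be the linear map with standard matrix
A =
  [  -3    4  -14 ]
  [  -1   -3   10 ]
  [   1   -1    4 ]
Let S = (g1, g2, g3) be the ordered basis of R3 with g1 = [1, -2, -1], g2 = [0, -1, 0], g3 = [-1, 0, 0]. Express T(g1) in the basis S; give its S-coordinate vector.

[1, 3, -2]

Compute T(g1) = A g1 = [3, -5, -1] in standard coordinates.
Then write this in S-coordinates: solve for y in y_1 g1 + ... + y_3 g3 = [3, -5, -1].
This gives y = [1, 3, -2], which is column 1 of [T]_S.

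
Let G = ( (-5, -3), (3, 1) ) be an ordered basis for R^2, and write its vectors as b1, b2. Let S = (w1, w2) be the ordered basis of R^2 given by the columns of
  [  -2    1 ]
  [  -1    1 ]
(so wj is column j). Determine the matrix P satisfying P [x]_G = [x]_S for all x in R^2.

Let M have columns bj and N have columns wj. Then for every x, N [x]_S = x = M [x]_G, so P = N^(-1) M.
Since det N = -1, N^(-1) has integer entries; multiplying gives P = [[2, -2], [-1, -1]].

[[2, -2], [-1, -1]]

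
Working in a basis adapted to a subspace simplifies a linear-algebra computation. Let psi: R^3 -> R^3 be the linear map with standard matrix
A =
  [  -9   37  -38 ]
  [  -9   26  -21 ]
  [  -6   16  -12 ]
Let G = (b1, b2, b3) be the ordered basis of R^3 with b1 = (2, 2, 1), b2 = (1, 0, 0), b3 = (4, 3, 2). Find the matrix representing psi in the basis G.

The j-th column of [psi]_G is [psi(bj)]_G.
psi(b1) = A b1 = (18, 13, 8) = 2b1 + 2b2 + 3b3, so column 1 is (2, 2, 3).
Repeating for b2, b3 and assembling the columns gives [[2, 0, 0], [2, 3, -1], [3, -3, 0]].

[[2, 0, 0], [2, 3, -1], [3, -3, 0]]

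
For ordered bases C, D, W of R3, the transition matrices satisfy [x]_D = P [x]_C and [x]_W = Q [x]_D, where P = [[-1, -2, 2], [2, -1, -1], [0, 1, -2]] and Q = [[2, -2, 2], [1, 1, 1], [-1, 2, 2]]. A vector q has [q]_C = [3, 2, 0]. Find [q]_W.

Composing the changes, [q]_W = Q P [q]_C.
Q P = [[-6, 0, 2], [1, -2, -1], [5, 2, -8]]; applying this to [3, 2, 0] gives [-18, -1, 19].

[-18, -1, 19]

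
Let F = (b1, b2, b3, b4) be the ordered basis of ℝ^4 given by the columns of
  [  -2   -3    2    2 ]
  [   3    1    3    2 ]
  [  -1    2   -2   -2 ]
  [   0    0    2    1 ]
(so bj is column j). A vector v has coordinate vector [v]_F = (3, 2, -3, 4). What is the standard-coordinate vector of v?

The coordinates say v = 3b1 + 2b2 - 3b3 + 4b4; adding the scaled basis vectors gives (-10, 10, -1, -2).

(-10, 10, -1, -2)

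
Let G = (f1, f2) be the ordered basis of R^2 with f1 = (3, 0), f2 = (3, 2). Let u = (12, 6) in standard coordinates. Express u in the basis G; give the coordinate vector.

(1, 3)

Write u = c_1 f1 + c_2 f2 and solve for the c_i.
System: 3c_1 + 3c_2 = 12, 0c_1 + 2c_2 = 6; solving gives c_1 = 1, c_2 = 3.
Check: f1 + 3f2 = (12, 6).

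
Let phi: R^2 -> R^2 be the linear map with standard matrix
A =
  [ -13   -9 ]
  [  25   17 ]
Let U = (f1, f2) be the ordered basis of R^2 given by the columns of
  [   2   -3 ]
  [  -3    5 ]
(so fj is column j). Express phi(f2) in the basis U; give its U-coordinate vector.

Compute phi(f2) = A f2 = [-6, 10] in standard coordinates.
Then write this in U-coordinates: solve for y in y_1 f1 + y_2 f2 = [-6, 10].
This gives y = [0, 2], which is column 2 of [phi]_U.

[0, 2]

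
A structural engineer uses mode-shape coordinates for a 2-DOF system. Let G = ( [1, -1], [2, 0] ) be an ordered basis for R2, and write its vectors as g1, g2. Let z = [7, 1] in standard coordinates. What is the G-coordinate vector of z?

[-1, 4]

[z]_G is the unique c with M c = z, where M has columns g1, g2.
System: c_1 + 2c_2 = 7, -c_1 + 0c_2 = 1; solving gives c_1 = -1, c_2 = 4.
Check: -g1 + 4g2 = [7, 1].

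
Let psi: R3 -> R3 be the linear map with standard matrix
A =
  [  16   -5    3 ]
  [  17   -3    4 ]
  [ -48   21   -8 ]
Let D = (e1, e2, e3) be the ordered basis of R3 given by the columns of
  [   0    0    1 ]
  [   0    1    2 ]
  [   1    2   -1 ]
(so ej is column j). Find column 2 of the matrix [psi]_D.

Column 2 of [psi]_D is the D-coordinate vector of psi(e2).
In standard coordinates psi(e2) = A e2 = <1, 5, 5>.
Converting to D: <1, 5, 5> = 0·e1 + 3e2 + e3, so the coordinate vector is <0, 3, 1>.

<0, 3, 1>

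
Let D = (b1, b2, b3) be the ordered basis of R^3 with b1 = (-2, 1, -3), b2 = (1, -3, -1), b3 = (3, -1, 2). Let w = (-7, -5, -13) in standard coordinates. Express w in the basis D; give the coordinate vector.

(2, 3, -2)

Write w = c_1 b1 + ... + c_3 b3 and solve for the c_i.
Row-reducing the augmented matrix [M | w] gives c = (2, 3, -2).
Check: 2b1 + 3b2 - 2b3 = (-7, -5, -13).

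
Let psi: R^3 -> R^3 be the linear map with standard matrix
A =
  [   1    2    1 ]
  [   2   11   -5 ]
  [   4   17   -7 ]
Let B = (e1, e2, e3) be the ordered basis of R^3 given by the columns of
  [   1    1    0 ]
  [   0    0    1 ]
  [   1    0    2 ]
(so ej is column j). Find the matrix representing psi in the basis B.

The j-th column of [psi]_B is [psi(ej)]_B.
psi(e1) = A e1 = <2, -3, -3> = 3e1 - e2 - 3e3, so column 1 is <3, -1, -3>.
Repeating for e2, e3 and assembling the columns gives [[3, 0, 1], [-1, 1, 3], [-3, 2, 1]].

[[3, 0, 1], [-1, 1, 3], [-3, 2, 1]]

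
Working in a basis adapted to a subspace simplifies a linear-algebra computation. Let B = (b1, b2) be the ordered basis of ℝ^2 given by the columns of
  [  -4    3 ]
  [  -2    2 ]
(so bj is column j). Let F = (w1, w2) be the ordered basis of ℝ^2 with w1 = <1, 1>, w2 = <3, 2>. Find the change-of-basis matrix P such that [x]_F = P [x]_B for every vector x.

[[2, 0], [-2, 1]]

Column j of P is [bj]_F, since P maps B-coordinates to F-coordinates.
Expressing b1 in F: b1 = 2w1 - 2w2, so column 1 of P is <2, -2>.
Doing the same for each bj gives P = [[2, 0], [-2, 1]].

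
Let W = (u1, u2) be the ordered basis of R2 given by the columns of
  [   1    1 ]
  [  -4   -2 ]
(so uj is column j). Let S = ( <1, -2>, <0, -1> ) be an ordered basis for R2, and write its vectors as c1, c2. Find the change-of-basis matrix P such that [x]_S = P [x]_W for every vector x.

[[1, 1], [2, 0]]

Let M have columns uj and N have columns cj. Then for every x, N [x]_S = x = M [x]_W, so P = N^(-1) M.
Since det N = -1, N^(-1) has integer entries; multiplying gives P = [[1, 1], [2, 0]].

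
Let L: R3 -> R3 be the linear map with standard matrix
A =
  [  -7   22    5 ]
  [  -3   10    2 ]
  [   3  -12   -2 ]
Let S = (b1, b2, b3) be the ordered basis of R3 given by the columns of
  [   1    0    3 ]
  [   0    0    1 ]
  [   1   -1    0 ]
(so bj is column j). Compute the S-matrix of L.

The j-th column of [L]_S is [L(bj)]_S.
L(b1) = A b1 = [-2, -1, 1] = b1 + 0·b2 - b3, so column 1 is [1, 0, -1].
Repeating for b2, b3 and assembling the columns gives [[1, 1, -2], [0, -1, 1], [-1, -2, 1]].

[[1, 1, -2], [0, -1, 1], [-1, -2, 1]]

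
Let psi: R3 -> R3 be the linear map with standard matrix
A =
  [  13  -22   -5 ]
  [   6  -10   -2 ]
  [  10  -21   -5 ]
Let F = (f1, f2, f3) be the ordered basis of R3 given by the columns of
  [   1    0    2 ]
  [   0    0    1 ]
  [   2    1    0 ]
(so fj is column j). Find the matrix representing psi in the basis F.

[[-1, -1, 0], [2, -3, -1], [2, -2, 2]]

The j-th column of [psi]_F is [psi(fj)]_F.
psi(f1) = A f1 = [3, 2, 0] = -f1 + 2f2 + 2f3, so column 1 is [-1, 2, 2].
Repeating for f2, f3 and assembling the columns gives [[-1, -1, 0], [2, -3, -1], [2, -2, 2]].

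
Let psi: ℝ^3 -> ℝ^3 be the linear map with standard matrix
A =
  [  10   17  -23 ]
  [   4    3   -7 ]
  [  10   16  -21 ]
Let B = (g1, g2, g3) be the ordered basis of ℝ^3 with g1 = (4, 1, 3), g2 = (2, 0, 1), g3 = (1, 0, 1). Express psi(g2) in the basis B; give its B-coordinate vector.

Column 2 of [psi]_B is the B-coordinate vector of psi(g2).
In standard coordinates psi(g2) = A g2 = (-3, 1, -1).
Converting to B: (-3, 1, -1) = g1 - 3g2 - g3, so the coordinate vector is (1, -3, -1).

(1, -3, -1)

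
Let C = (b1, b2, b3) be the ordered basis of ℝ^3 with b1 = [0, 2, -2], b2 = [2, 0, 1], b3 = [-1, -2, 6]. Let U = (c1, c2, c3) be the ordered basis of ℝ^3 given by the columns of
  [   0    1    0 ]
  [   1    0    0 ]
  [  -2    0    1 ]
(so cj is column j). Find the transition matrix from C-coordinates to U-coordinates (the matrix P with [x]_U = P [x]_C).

[[2, 0, -2], [0, 2, -1], [2, 1, 2]]

Let M have columns bj and N have columns cj. Then for every x, N [x]_U = x = M [x]_C, so P = N^(-1) M.
Since det N = -1, N^(-1) has integer entries; multiplying gives P = [[2, 0, -2], [0, 2, -1], [2, 1, 2]].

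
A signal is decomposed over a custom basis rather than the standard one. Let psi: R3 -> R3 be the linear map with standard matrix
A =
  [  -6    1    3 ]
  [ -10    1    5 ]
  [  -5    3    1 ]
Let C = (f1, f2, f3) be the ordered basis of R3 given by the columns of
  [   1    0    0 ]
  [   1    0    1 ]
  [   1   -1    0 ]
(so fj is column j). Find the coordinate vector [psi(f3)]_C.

Column 3 of [psi]_C is the C-coordinate vector of psi(f3).
In standard coordinates psi(f3) = A f3 = (1, 1, 3).
Converting to C: (1, 1, 3) = f1 - 2f2 + 0·f3, so the coordinate vector is (1, -2, 0).

(1, -2, 0)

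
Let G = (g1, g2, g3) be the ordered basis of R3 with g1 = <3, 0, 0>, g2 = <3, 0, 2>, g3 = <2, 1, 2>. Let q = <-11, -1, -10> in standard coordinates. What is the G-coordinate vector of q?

Write q = c_1 g1 + ... + c_3 g3 and solve for the c_i.
Row-reducing the augmented matrix [M | q] gives c = (1, -4, -1).
Check: g1 - 4g2 - g3 = <-11, -1, -10>.

<1, -4, -1>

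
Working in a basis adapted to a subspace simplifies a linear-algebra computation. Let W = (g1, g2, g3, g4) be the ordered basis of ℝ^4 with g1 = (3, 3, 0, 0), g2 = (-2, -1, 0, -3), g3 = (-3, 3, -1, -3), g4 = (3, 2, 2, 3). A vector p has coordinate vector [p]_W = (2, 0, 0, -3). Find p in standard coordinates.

(-3, 0, -6, -9)

p = M [p]_W, where M has columns g1, ..., g4.
Carrying out the matrix-vector product, p = (-3, 0, -6, -9).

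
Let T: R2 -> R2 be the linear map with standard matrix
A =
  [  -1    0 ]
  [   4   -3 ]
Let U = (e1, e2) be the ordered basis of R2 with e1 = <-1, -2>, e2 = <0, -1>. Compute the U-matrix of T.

The j-th column of [T]_U is [T(ej)]_U.
T(e1) = A e1 = <1, 2> = -e1 + 0·e2, so column 1 is <-1, 0>.
Repeating for e2 and assembling the columns gives [[-1, 0], [0, -3]].

[[-1, 0], [0, -3]]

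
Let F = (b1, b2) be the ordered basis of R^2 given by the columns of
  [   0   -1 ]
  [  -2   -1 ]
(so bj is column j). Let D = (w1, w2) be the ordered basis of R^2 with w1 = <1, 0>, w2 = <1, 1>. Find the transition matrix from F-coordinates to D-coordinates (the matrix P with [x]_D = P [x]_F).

Take x = bj: its F-coordinates are the j-th standard unit vector, so P e_j — column j of P — equals [bj]_D.
b1 = 2w1 - 2w2, giving column 1 = <2, -2>; repeating for each j gives P = [[2, 0], [-2, -1]].

[[2, 0], [-2, -1]]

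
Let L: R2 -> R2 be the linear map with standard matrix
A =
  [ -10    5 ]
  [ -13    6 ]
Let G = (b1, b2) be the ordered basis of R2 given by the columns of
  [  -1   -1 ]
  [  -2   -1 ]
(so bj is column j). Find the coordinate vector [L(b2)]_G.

[-2, -3]

Compute L(b2) = A b2 = [5, 7] in standard coordinates.
Then write this in G-coordinates: solve for y in y_1 b1 + y_2 b2 = [5, 7].
This gives y = [-2, -3], which is column 2 of [L]_G.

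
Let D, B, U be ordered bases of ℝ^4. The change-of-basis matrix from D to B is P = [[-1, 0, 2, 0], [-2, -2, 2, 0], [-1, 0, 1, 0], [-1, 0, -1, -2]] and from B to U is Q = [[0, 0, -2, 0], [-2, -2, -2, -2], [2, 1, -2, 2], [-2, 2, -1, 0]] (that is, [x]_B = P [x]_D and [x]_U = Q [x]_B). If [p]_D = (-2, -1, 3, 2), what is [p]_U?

(-10, -40, 8, 3)

Apply P to get B-coordinates (8, 12, 5, -5), then Q to get U-coordinates.
The result is [p]_U = (-10, -40, 8, 3).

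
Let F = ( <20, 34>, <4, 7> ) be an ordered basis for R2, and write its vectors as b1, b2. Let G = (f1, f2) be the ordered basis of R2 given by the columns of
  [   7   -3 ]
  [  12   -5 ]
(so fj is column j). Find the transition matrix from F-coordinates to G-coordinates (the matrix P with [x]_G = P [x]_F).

Take x = bj: its F-coordinates are the j-th standard unit vector, so P e_j — column j of P — equals [bj]_G.
b1 = 2f1 - 2f2, giving column 1 = <2, -2>; repeating for each j gives P = [[2, 1], [-2, 1]].

[[2, 1], [-2, 1]]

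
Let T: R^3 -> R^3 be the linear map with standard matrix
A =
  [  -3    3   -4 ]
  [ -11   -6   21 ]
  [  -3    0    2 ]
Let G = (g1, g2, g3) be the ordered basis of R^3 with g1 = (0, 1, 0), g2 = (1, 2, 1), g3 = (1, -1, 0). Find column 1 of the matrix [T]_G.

(-3, 0, 3)

Column 1 of [T]_G is the G-coordinate vector of T(g1).
In standard coordinates T(g1) = A g1 = (3, -6, 0).
Converting to G: (3, -6, 0) = -3g1 + 0·g2 + 3g3, so the coordinate vector is (-3, 0, 3).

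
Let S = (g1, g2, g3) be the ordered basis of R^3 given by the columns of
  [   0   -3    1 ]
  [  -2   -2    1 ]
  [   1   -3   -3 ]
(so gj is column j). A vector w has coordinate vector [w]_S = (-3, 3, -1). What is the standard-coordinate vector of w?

The coordinates say w = -3g1 + 3g2 - g3; adding the scaled basis vectors gives (-10, -1, -9).

(-10, -1, -9)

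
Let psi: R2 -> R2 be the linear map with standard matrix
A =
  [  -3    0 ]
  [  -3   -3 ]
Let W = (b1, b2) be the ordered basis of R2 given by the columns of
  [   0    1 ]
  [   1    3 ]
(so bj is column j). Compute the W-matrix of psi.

Let P have columns b1, b2. Then [psi]_W = P^(-1) A P.
Here det P = -1, so P^(-1) is integer; computing A P first and then P^(-1)(A P) gives [[-3, -3], [0, -3]].

[[-3, -3], [0, -3]]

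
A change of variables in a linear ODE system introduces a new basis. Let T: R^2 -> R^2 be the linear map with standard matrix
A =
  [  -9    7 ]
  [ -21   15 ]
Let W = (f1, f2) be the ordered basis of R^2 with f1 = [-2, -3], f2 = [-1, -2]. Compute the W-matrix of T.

[[3, 1], [-3, 3]]

Let P have columns f1, f2. Then [T]_W = P^(-1) A P.
Here det P = 1, so P^(-1) is integer; computing A P first and then P^(-1)(A P) gives [[3, 1], [-3, 3]].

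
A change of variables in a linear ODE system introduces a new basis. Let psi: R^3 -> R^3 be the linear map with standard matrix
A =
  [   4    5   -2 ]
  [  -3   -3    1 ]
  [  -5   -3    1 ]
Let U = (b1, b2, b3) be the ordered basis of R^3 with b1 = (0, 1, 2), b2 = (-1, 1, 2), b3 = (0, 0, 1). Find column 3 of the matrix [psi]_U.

Compute psi(b3) = A b3 = (-2, 1, 1) in standard coordinates.
Then write this in U-coordinates: solve for y in y_1 b1 + ... + y_3 b3 = (-2, 1, 1).
This gives y = (-1, 2, -1), which is column 3 of [psi]_U.

(-1, 2, -1)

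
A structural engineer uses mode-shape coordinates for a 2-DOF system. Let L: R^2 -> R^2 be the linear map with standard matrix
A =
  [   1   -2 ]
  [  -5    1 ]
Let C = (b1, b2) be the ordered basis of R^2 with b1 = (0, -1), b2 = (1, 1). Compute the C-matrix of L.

[[3, 3], [2, -1]]

Let P have columns b1, b2. Then [L]_C = P^(-1) A P.
Here det P = 1, so P^(-1) is integer; computing A P first and then P^(-1)(A P) gives [[3, 3], [2, -1]].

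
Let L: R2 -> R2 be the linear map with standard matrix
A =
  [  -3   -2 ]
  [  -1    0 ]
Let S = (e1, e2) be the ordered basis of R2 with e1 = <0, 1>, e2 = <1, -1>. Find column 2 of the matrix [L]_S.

Compute L(e2) = A e2 = <-1, -1> in standard coordinates.
Then write this in S-coordinates: solve for y in y_1 e1 + y_2 e2 = <-1, -1>.
This gives y = <-2, -1>, which is column 2 of [L]_S.

<-2, -1>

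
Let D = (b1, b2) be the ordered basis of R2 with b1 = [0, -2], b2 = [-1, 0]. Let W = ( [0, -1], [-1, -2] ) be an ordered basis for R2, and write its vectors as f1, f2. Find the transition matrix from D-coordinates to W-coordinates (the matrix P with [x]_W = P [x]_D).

Let M have columns bj and N have columns fj. Then for every x, N [x]_W = x = M [x]_D, so P = N^(-1) M.
Since det N = -1, N^(-1) has integer entries; multiplying gives P = [[2, -2], [0, 1]].

[[2, -2], [0, 1]]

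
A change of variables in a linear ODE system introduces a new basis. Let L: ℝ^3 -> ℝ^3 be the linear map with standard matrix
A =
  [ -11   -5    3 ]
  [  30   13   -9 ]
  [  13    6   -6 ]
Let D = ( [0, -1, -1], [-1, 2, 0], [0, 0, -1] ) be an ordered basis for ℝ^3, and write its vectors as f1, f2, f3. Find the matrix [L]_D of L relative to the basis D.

[[0, 2, -3], [-2, -1, 3], [0, -1, -3]]

The j-th column of [L]_D is [L(fj)]_D.
L(f1) = A f1 = [2, -4, 0] = 0·f1 - 2f2 + 0·f3, so column 1 is [0, -2, 0].
Repeating for f2, f3 and assembling the columns gives [[0, 2, -3], [-2, -1, 3], [0, -1, -3]].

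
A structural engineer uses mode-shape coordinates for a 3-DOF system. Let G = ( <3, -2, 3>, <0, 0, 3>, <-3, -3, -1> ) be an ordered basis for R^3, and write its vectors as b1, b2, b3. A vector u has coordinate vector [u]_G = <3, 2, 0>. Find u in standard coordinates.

<9, -6, 15>

By definition u = 3b1 + 2b2 + 0·b3.
Summing componentwise gives <9, -6, 15>.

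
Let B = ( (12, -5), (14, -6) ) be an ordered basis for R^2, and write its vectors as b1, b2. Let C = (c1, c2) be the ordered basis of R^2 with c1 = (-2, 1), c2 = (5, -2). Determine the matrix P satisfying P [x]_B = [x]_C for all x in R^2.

[[-1, -2], [2, 2]]

Let M have columns bj and N have columns cj. Then for every x, N [x]_C = x = M [x]_B, so P = N^(-1) M.
Since det N = -1, N^(-1) has integer entries; multiplying gives P = [[-1, -2], [2, 2]].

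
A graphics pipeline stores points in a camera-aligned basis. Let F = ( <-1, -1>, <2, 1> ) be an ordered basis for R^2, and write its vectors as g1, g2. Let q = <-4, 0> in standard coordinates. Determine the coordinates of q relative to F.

Write q = c_1 g1 + c_2 g2 and solve for the c_i.
System: -c_1 + 2c_2 = -4, -c_1 + c_2 = 0; solving gives c_1 = -4, c_2 = -4.
Check: -4g1 - 4g2 = <-4, 0>.

<-4, -4>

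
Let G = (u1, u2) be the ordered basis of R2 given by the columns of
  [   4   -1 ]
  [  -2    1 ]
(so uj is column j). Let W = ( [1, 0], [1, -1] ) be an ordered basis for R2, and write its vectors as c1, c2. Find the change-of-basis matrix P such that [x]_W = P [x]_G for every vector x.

Let M have columns uj and N have columns cj. Then for every x, N [x]_W = x = M [x]_G, so P = N^(-1) M.
Since det N = -1, N^(-1) has integer entries; multiplying gives P = [[2, 0], [2, -1]].

[[2, 0], [2, -1]]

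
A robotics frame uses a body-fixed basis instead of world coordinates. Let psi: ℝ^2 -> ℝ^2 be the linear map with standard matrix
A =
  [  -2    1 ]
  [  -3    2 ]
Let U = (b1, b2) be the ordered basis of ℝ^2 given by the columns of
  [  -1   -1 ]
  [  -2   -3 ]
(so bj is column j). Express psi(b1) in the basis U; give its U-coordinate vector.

Compute psi(b1) = A b1 = <0, -1> in standard coordinates.
Then write this in U-coordinates: solve for y in y_1 b1 + y_2 b2 = <0, -1>.
This gives y = <-1, 1>, which is column 1 of [psi]_U.

<-1, 1>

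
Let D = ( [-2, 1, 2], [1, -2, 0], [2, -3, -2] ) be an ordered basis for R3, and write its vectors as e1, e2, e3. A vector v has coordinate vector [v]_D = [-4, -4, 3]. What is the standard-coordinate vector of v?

[10, -5, -14]

v = M [v]_D, where M has columns e1, ..., e3.
Carrying out the matrix-vector product, v = [10, -5, -14].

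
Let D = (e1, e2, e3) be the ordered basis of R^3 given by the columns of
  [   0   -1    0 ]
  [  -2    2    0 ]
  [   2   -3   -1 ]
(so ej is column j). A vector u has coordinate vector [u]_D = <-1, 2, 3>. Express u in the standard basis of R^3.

By definition u = -e1 + 2e2 + 3e3.
Summing componentwise gives <-2, 6, -11>.

<-2, 6, -11>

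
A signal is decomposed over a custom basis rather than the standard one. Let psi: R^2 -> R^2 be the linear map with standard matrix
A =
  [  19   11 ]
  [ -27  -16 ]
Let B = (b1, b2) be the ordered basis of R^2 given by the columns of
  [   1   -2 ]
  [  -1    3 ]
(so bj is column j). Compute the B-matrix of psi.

With P the matrix whose columns are b1, b2, [psi]_B = P^(-1) A P.
Column by column: psi(b1) = A b1 = <8, -11>; its B-coordinates <2, -3> give column 1.
Continuing for each basis vector yields [psi]_B = [[2, -3], [-3, 1]].

[[2, -3], [-3, 1]]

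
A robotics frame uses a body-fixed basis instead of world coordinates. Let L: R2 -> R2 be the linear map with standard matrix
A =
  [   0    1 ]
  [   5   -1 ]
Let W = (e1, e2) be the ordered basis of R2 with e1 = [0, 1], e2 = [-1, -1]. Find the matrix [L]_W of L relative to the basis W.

[[-2, -3], [-1, 1]]

Let P have columns e1, e2. Then [L]_W = P^(-1) A P.
Here det P = 1, so P^(-1) is integer; computing A P first and then P^(-1)(A P) gives [[-2, -3], [-1, 1]].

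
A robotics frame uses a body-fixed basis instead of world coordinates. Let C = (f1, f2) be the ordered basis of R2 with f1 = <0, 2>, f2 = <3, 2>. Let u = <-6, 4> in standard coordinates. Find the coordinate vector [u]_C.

<4, -2>

[u]_C is the unique c with M c = u, where M has columns f1, f2.
System: 0c_1 + 3c_2 = -6, 2c_1 + 2c_2 = 4; solving gives c_1 = 4, c_2 = -2.
Check: 4f1 - 2f2 = <-6, 4>.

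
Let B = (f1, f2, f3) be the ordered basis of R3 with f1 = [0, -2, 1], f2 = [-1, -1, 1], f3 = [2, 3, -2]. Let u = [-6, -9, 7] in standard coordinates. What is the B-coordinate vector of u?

[u]_B is the unique c with M c = u, where M has columns f1, ..., f3.
Row-reducing the augmented matrix [M | u] gives c = (1, 4, -1).
Check: f1 + 4f2 - f3 = [-6, -9, 7].

[1, 4, -1]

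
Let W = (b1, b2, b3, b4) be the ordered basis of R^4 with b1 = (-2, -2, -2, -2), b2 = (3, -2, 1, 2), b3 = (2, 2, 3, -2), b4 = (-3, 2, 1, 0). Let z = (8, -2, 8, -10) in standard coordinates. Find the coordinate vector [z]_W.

Write z = c_1 b1 + ... + c_4 b4 and solve for the c_i.
Gaussian elimination on [M | z] yields c = (3, 2, 4, 0).
Check: 3b1 + 2b2 + 4b3 + 0·b4 = (8, -2, 8, -10).

(3, 2, 4, 0)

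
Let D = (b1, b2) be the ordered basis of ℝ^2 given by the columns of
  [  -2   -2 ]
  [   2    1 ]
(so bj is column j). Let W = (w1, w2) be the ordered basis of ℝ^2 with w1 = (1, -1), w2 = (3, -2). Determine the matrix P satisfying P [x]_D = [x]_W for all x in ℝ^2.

Column j of P is [bj]_W, since P maps D-coordinates to W-coordinates.
Expressing b1 in W: b1 = -2w1 + 0·w2, so column 1 of P is (-2, 0).
Doing the same for each bj gives P = [[-2, 1], [0, -1]].

[[-2, 1], [0, -1]]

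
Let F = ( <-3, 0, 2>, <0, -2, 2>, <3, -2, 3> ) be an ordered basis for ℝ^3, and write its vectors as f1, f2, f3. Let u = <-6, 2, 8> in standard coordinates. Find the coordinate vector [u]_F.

<4, -3, 2>

Write u = c_1 f1 + ... + c_3 f3 and solve for the c_i.
Row-reducing the augmented matrix [M | u] gives c = (4, -3, 2).
Check: 4f1 - 3f2 + 2f3 = <-6, 2, 8>.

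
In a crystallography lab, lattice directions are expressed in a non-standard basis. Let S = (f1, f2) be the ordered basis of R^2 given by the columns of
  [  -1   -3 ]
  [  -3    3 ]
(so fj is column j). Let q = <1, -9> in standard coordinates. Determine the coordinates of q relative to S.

<2, -1>

Write q = c_1 f1 + c_2 f2 and solve for the c_i.
System: -c_1 - 3c_2 = 1, -3c_1 + 3c_2 = -9; solving gives c_1 = 2, c_2 = -1.
Check: 2f1 - f2 = <1, -9>.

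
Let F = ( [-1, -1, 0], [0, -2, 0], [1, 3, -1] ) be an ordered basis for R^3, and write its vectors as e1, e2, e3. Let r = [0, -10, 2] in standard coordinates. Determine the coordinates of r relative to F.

We seek scalars with c_1 e1 + ... + c_3 e3 = r; equivalently solve M c = r where the columns of M are e1, ..., e3.
Gaussian elimination on [M | r] yields c = (-2, 3, -2).
Check: -2e1 + 3e2 - 2e3 = [0, -10, 2].

[-2, 3, -2]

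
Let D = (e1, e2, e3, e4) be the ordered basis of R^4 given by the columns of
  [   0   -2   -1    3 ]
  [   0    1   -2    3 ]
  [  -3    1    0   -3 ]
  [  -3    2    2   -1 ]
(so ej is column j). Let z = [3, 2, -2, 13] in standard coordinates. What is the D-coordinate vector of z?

[-2, 1, 4, 3]

Write z = c_1 e1 + ... + c_4 e4 and solve for the c_i.
Row-reducing the augmented matrix [M | z] gives c = (-2, 1, 4, 3).
Check: -2e1 + e2 + 4e3 + 3e4 = [3, 2, -2, 13].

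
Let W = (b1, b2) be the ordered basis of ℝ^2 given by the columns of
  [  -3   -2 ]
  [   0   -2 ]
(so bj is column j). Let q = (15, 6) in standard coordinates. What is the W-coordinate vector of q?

(-3, -3)

We seek scalars with c_1 b1 + c_2 b2 = q; equivalently solve M c = q where the columns of M are b1, b2.
System: -3c_1 - 2c_2 = 15, 0c_1 - 2c_2 = 6; solving gives c_1 = -3, c_2 = -3.
Check: -3b1 - 3b2 = (15, 6).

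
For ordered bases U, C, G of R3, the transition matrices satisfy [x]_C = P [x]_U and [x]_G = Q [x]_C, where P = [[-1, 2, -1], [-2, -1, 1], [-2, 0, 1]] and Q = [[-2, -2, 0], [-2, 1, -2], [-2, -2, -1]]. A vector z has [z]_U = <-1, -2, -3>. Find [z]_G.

First [z]_C = P [z]_U = <0, 1, -1>.
Then [z]_G = Q [z]_C = <-2, 3, -1>.

<-2, 3, -1>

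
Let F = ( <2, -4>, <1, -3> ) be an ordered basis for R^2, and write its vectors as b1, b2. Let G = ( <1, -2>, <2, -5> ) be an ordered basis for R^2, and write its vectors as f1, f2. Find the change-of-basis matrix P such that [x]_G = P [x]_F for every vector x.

Let M have columns bj and N have columns fj. Then for every x, N [x]_G = x = M [x]_F, so P = N^(-1) M.
Since det N = -1, N^(-1) has integer entries; multiplying gives P = [[2, -1], [0, 1]].

[[2, -1], [0, 1]]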